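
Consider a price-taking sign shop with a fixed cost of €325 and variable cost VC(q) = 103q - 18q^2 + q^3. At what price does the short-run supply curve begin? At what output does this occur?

Short-run supply begins at min AVC. From VC = 103q - 18q^2 + q^3, AVC = 103 - 18q + q^2.
dAVC/dq = -18 + 2q = 0 gives q = 9. min AVC = 103 - 18·9 + 9^2 = 22.
So the shutdown price is €22.

€22 per unit, at q = 9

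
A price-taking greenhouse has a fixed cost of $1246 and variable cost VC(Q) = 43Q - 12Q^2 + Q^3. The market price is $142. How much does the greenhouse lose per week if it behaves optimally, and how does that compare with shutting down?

AVC = 43 - 12Q + Q^2 has its minimum $7 at Q = 6; price $142 clears that bar, so the firm operates.
MC = 43 - 24Q + 3Q^2. Setting P = MC and taking the root on the rising branch gives Q* = 11.
TR = 142·11 = 1562. TC = 1246 + 352 = 1598. Profit = 1562 − 1598 = -$36.
By producing, the firm covers all variable cost plus $1210 of fixed cost; shutting down would lose the full $1246.

Profit = -$36 at Q = 11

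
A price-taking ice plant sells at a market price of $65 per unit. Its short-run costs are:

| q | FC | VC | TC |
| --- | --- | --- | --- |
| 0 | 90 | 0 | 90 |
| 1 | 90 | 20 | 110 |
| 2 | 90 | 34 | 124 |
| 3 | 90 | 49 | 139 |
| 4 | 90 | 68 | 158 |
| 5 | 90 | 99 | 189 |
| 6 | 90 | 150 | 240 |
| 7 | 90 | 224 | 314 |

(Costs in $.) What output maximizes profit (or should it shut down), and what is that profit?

Compute π = P·q − TC at each output: q=0: -90; q=1: -45; q=2: 6; q=3: 56; q=4: 102; q=5: 136; q=6: 150; q=7: 141.
Profit is maximized at q = 6. AVC there is 150/6 = $25 ≤ P, so producing beats shutting down (which would give -$90).

q = 6; profit = $150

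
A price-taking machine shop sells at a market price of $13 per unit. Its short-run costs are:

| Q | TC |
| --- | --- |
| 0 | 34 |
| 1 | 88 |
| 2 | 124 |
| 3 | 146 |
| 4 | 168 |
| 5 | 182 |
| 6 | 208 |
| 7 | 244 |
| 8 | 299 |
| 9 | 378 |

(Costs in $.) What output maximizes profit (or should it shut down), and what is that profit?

Q = 0 (shut down); profit = -$34

Tabulate TR − TC: Q=0: -34; Q=1: -75; Q=2: -98; Q=3: -107; Q=4: -116; Q=5: -117; Q=6: -130; Q=7: -153; Q=8: -195; Q=9: -261.
Profit is highest at Q = 0. Equivalently, the lowest AVC in the table is 174/6 ≈ $29 at Q = 6, and P = $13 falls below it — price never covers variable cost, so the firm shuts down and loses only its fixed cost.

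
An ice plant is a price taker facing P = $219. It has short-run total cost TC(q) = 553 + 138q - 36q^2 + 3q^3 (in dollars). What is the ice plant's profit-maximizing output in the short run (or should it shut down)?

Strip out fixed cost: VC = 138q - 36q^2 + 3q^3. Then AVC = 138 - 36q + 3q^2 and MC = 138 - 72q + 9q^2.
AVC is minimized where dAVC/dq = -36 + 6q = 0, at q = 6; min AVC = 138 - 36·6 + 3·6^2 = $30.
Because $219 ≥ $30, revenue can cover variable cost; the firm operates.
Solving P = MC: -81 - 72q + 9q^2 = 0 ⇒ q = -1 or 9. On the upward-sloping branch, q* = 9.
Check: AVC at q = 9 is $57 ≤ P, so revenue covers variable cost.
Profit = P·q − TC = 219·9 − 1066 = $905.

Produce at q = 9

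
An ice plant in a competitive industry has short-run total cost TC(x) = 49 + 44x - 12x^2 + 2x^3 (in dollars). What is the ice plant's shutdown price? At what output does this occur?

The shutdown price is the minimum of AVC. VC = 44x - 12x^2 + 2x^3, so AVC = 44 - 12x + 2x^2.
dAVC/dx = -12 + 4x = 0 gives x = 3. min AVC = 44 - 12·3 + 2·3^2 = 26.
For P < $26 the firm produces nothing.

$26 per unit, at x = 3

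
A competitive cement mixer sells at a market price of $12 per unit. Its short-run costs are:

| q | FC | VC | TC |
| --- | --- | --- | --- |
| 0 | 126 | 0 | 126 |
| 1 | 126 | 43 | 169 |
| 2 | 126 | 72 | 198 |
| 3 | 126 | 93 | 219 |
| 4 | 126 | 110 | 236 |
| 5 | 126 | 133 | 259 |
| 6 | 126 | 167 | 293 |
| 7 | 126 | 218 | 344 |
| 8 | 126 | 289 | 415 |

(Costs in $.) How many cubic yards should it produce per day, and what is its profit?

Profit at each row (π = 12q − TC): q=0: -126; q=1: -157; q=2: -174; q=3: -183; q=4: -188; q=5: -199; q=6: -221; q=7: -260; q=8: -319.
Profit is highest at q = 0. Equivalently, the lowest AVC in the table is 133/5 ≈ $26.60 at q = 5, and P = $12 falls below it — price never covers variable cost, so the firm shuts down and loses only its fixed cost.

q = 0 (shut down); profit = -$126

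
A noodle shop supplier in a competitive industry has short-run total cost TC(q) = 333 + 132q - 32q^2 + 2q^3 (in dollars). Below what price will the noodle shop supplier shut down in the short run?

Short-run supply begins at min AVC. From VC = 132q - 32q^2 + 2q^3, AVC = 132 - 32q + 2q^2.
dAVC/dq = -32 + 4q = 0 gives q = 8. min AVC = 132 - 32·8 + 2·8^2 = 4.
So the shutdown price is $4.

$4 per unit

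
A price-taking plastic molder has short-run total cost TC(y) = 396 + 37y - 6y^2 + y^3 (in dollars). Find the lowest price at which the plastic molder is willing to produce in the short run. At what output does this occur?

$28 per unit, at y = 3

The firm shuts down when price falls below the minimum of average variable cost. AVC = VC/y = 37 - 6y + y^2.
At the minimum of AVC, MC = AVC. MC = 37 - 12y + 3y^2; setting MC = AVC gives 2y^2 - 6y = 0, so y = 3. min AVC = 28.
The firm shuts down for any P below $28.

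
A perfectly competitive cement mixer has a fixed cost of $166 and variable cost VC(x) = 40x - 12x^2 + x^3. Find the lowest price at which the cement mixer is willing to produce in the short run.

$4 per unit

The shutdown price is the minimum of AVC. VC = 40x - 12x^2 + x^3, so AVC = 40 - 12x + x^2.
dAVC/dx = -12 + 2x = 0 gives x = 6. min AVC = 40 - 12·6 + 6^2 = 4.
The firm shuts down for any P below $4.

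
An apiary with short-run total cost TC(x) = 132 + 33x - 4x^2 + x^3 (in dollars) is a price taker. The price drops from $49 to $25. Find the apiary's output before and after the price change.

MC = 33 - 8x + 3x^2; the shutdown threshold is min AVC = $29 (at x = 2).
With P = $49 above the shutdown price, P = MC gives x = 4.
At P = $25 < min AVC = $29, price no longer covers variable cost at any output, so the firm shuts down: x = 0.

Output falls from 4 to 0 (the firm shuts down)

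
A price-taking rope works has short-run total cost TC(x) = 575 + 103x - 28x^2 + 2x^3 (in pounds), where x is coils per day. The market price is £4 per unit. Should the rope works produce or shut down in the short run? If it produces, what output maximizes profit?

Shut down

Strip out fixed cost: VC = 103x - 28x^2 + 2x^3. Then AVC = 103 - 28x + 2x^2 and MC = 103 - 56x + 6x^2.
AVC is minimized where dAVC/dx = -28 + 4x = 0, at x = 7; min AVC = 103 - 28·7 + 2·7^2 = £5.
P = £4 lies below min AVC = £5; no output level covers variable cost.
The firm minimizes its loss by shutting down and losing only its fixed cost of £575.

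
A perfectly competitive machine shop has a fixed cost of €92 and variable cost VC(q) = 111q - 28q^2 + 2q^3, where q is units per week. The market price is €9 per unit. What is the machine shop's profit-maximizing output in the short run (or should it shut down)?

Shut down

From TC, MC = TC'(q) = 111 - 56q + 6q^2 and AVC = VC/q = 111 - 28q + 2q^2.
The AVC parabola has its vertex at q = 28/4 = 7, where AVC = 111 - 28·7 + 2·7^2 = €13.
With P < min AVC (€9 < €13), every unit sold adds to the loss.
Shutting down limits the loss to fixed cost, €92.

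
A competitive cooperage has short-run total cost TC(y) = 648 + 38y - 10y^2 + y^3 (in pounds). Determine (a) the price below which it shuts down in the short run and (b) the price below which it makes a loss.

AVC = 38 - 10y + y^2; minimized at y = 5, giving min AVC = £13. That is the shutdown price.
ATC = 648/y + 38 - 10y + y^2. Setting dATC/dy = −648/y^2 − 10 + 2y = 0 gives y = 9 (since 2·9^3 − 10·9^2 = 648).
min ATC = 648/9 + 38 − 10·9 + 9^2 = £101. That is the break-even price.
For £13 ≤ P < £101 the firm produces at a loss; below £13 it shuts down.

Shutdown price = £13; break-even price = £101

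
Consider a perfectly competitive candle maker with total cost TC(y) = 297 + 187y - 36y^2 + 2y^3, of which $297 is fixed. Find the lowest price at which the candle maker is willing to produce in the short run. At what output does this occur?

$25 per unit, at y = 9

The shutdown price is the minimum of AVC. VC = 187y - 36y^2 + 2y^3, so AVC = 187 - 36y + 2y^2.
dAVC/dy = -36 + 4y = 0 gives y = 9. min AVC = 187 - 36·9 + 2·9^2 = 25.
For P < $25 the firm produces nothing.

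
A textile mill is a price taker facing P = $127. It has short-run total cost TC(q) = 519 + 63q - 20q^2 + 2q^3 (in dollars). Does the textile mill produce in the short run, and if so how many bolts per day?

From TC, MC = TC'(q) = 63 - 40q + 6q^2 and AVC = VC/q = 63 - 20q + 2q^2.
AVC hits its minimum where MC = AVC, at q = 5, giving min AVC = 63 - 20·5 + 2·5^2 = $13.
Because $127 ≥ $13, revenue can cover variable cost; the firm operates.
Set P = MC: 127 = 63 - 40q + 6q^2 → -64 - 40q + 6q^2 = 0. The roots are q = -4/3 and q = 8; the profit-maximizing output is on the rising part of MC, so q* = 8.
Check: AVC at q = 8 is $31 ≤ P, so revenue covers variable cost.
Profit = P·q − TC = 127·8 − 767 = $249.

Produce at q = 8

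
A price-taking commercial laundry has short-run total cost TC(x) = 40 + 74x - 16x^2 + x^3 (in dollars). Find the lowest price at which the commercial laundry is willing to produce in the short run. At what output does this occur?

$10 per unit, at x = 8

Short-run supply begins at min AVC. From VC = 74x - 16x^2 + x^3, AVC = 74 - 16x + x^2.
dAVC/dx = -16 + 2x = 0 gives x = 8. min AVC = 74 - 16·8 + 8^2 = 10.
For P < $10 the firm produces nothing.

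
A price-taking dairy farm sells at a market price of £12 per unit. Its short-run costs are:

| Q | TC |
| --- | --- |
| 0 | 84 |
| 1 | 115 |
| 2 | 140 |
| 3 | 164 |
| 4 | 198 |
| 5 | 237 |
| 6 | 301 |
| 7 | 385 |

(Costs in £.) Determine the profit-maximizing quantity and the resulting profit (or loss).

Compute π = P·Q − TC at each output: Q=0: -84; Q=1: -103; Q=2: -116; Q=3: -128; Q=4: -150; Q=5: -177; Q=6: -229; Q=7: -301.
Profit is highest at Q = 0. Equivalently, the lowest AVC in the table is 80/3 ≈ £26.67 at Q = 3, and P = £12 falls below it — price never covers variable cost, so the firm shuts down and loses only its fixed cost.

Q = 0 (shut down); profit = -£84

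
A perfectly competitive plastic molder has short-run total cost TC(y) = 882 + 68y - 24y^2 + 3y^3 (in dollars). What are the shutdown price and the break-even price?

AVC = 68 - 24y + 3y^2; minimized at y = 4, giving min AVC = $20. That is the shutdown price.
ATC = 882/y + 68 - 24y + 3y^2. Setting dATC/dy = −882/y^2 − 24 + 6y = 0 gives y = 7 (since 6·7^3 − 24·7^2 = 882).
min ATC = 882/7 + 68 − 24·7 + 3·7^2 = $173. That is the break-even price.
For $20 ≤ P < $173 the firm produces at a loss; below $20 it shuts down.

Shutdown price = $20; break-even price = $173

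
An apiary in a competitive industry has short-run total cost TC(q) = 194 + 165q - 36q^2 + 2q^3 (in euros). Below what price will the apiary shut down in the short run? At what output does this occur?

€3 per unit, at q = 9

Short-run supply begins at min AVC. From VC = 165q - 36q^2 + 2q^3, AVC = 165 - 36q + 2q^2.
At the minimum of AVC, MC = AVC. MC = 165 - 72q + 6q^2; setting MC = AVC gives 4q^2 - 36q = 0, so q = 9. min AVC = 3.
So the shutdown price is €3.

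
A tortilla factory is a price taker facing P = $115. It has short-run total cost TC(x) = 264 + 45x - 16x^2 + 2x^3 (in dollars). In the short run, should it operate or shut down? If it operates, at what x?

Variable cost is VC = 45x - 16x^2 + 2x^3, so AVC = VC/x = 45 - 16x + 2x^2 and MC = dTC/dx = 45 - 32x + 6x^2.
AVC hits its minimum where MC = AVC, at x = 4, giving min AVC = 45 - 16·4 + 2·4^2 = $13.
P = $115 exceeds min AVC = $13, so the firm stays open.
P = MC gives -70 - 32x + 6x^2 = 0, with roots -5/3 and 7. Take the larger (rising MC): x* = 7.
Check: AVC at x = 7 is $31 ≤ P, so revenue covers variable cost.
Profit = P·x − TC = 115·7 − 481 = $324.

Produce at x = 7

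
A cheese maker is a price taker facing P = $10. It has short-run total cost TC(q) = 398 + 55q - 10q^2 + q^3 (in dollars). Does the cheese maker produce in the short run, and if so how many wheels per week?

Variable cost is VC = 55q - 10q^2 + q^3, so AVC = VC/q = 55 - 10q + q^2 and MC = dTC/dq = 55 - 20q + 3q^2.
AVC hits its minimum where MC = AVC, at q = 5, giving min AVC = 55 - 10·5 + 5^2 = $30.
With P < min AVC ($10 < $30), every unit sold adds to the loss.
Shutting down limits the loss to fixed cost, $398.

Shut down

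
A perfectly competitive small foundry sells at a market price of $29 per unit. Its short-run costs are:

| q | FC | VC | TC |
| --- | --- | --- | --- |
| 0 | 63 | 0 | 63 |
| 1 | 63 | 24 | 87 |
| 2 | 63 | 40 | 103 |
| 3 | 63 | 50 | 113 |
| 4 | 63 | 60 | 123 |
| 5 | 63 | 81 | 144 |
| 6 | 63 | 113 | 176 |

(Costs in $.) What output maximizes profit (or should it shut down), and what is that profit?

Compute π = P·q − TC at each output: q=0: -63; q=1: -58; q=2: -45; q=3: -26; q=4: -7; q=5: 1; q=6: -2.
Profit is maximized at q = 5. AVC there is 81/5 = $16.20 ≤ P, so producing beats shutting down (which would give -$63).

q = 5; profit = $1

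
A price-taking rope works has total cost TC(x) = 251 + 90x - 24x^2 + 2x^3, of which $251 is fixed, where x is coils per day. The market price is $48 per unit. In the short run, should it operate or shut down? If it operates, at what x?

From TC, MC = TC'(x) = 90 - 48x + 6x^2 and AVC = VC/x = 90 - 24x + 2x^2.
AVC is minimized where dAVC/dx = -24 + 4x = 0, at x = 6; min AVC = 90 - 24·6 + 2·6^2 = $18.
Because $48 ≥ $18, revenue can cover variable cost; the firm operates.
Set P = MC: 48 = 90 - 48x + 6x^2 → 42 - 48x + 6x^2 = 0. The roots are x = 1 and x = 7; the profit-maximizing output is on the rising part of MC, so x* = 7.
Check: AVC at x = 7 is $20 ≤ P, so revenue covers variable cost.
Profit = P·x − TC = 48·7 − 391 = -$55, a loss, but smaller than the $251 fixed cost the firm would lose by shutting down.

Produce at x = 7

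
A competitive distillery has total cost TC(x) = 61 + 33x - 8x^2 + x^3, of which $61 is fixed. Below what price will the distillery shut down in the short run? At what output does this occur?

$17 per unit, at x = 4

Short-run supply begins at min AVC. From VC = 33x - 8x^2 + x^3, AVC = 33 - 8x + x^2.
At the minimum of AVC, MC = AVC. MC = 33 - 16x + 3x^2; setting MC = AVC gives 2x^2 - 8x = 0, so x = 4. min AVC = 17.
For P < $17 the firm produces nothing.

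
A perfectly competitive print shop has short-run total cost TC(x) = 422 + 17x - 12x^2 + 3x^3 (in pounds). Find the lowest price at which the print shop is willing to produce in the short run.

The shutdown price is the minimum of AVC. VC = 17x - 12x^2 + 3x^3, so AVC = 17 - 12x + 3x^2.
At the minimum of AVC, MC = AVC. MC = 17 - 24x + 9x^2; setting MC = AVC gives 6x^2 - 12x = 0, so x = 2. min AVC = 5.
The firm shuts down for any P below £5.

£5 per unit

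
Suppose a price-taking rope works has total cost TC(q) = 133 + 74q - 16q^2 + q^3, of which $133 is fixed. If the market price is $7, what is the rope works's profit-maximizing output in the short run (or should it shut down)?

From TC, MC = TC'(q) = 74 - 32q + 3q^2 and AVC = VC/q = 74 - 16q + q^2.
AVC hits its minimum where MC = AVC, at q = 8, giving min AVC = 74 - 16·8 + 8^2 = $10.
Since P = $7 < min AVC = $10, price fails to cover variable cost at any output.
Shutting down limits the loss to fixed cost, $133.

Shut down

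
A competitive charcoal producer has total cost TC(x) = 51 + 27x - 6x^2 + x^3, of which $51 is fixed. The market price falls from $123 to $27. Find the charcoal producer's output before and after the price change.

Output falls from 8 to 4

MC = 27 - 12x + 3x^2; the shutdown threshold is min AVC = $18 (at x = 3).
With P = $123 above the shutdown price, P = MC gives x = 8.
At P = $27 ≥ min AVC, set P = MC: x = 4. The firm stays open but cuts output.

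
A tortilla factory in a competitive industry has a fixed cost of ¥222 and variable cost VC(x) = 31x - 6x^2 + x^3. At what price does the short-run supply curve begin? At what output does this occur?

The firm shuts down when price falls below the minimum of average variable cost. AVC = VC/x = 31 - 6x + x^2.
At the minimum of AVC, MC = AVC. MC = 31 - 12x + 3x^2; setting MC = AVC gives 2x^2 - 6x = 0, so x = 3. min AVC = 22.
The firm shuts down for any P below ¥22.

¥22 per unit, at x = 3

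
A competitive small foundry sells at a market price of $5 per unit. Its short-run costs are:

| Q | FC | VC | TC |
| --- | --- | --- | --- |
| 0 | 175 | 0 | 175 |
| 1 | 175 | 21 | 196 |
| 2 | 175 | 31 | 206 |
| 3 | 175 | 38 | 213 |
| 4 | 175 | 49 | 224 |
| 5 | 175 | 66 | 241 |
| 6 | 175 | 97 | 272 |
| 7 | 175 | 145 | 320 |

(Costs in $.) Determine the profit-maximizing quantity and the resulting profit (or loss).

Profit at each row (π = 5Q − TC): Q=0: -175; Q=1: -191; Q=2: -196; Q=3: -198; Q=4: -204; Q=5: -216; Q=6: -242; Q=7: -285.
Profit is highest at Q = 0. Equivalently, the lowest AVC in the table is 49/4 ≈ $12.25 at Q = 4, and P = $5 falls below it — price never covers variable cost, so the firm shuts down and loses only its fixed cost.

Q = 0 (shut down); profit = -$175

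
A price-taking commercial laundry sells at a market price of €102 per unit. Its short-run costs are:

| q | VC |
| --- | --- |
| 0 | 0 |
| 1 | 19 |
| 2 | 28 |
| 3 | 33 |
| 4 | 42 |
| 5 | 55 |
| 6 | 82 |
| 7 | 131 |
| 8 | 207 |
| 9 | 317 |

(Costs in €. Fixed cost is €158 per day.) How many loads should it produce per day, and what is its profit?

Tabulate TR − TC: q=0: -158; q=1: -75; q=2: 18; q=3: 115; q=4: 208; q=5: 297; q=6: 372; q=7: 425; q=8: 451; q=9: 443.
Profit is maximized at q = 8. AVC there is 207/8 = €25.88 ≤ P, so producing beats shutting down (which would give -€158).

q = 8; profit = €451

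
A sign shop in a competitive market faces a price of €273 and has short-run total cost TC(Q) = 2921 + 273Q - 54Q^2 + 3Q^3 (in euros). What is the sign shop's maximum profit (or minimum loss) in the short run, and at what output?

Profit = -€329 at Q = 12

AVC = 273 - 54Q + 3Q^2 has its minimum €30 at Q = 9; price €273 clears that bar, so the firm operates.
MC = 273 - 108Q + 9Q^2. Setting P = MC and taking the root on the rising branch gives Q* = 12.
TR = 273·12 = 3276. TC = 2921 + 684 = 3605. Profit = 3276 − 3605 = -€329.
Shutting down would mean losing the fixed cost of €2921, so operating at a loss of €329 is better by €2592.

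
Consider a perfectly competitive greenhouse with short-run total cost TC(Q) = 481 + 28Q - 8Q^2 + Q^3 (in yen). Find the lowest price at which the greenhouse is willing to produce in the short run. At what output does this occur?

¥12 per unit, at Q = 4

Short-run supply begins at min AVC. From VC = 28Q - 8Q^2 + Q^3, AVC = 28 - 8Q + Q^2.
At the minimum of AVC, MC = AVC. MC = 28 - 16Q + 3Q^2; setting MC = AVC gives 2Q^2 - 8Q = 0, so Q = 4. min AVC = 12.
So the shutdown price is ¥12.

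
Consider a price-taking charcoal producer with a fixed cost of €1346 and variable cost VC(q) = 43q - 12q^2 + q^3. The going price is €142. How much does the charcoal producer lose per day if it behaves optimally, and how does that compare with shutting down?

AVC = 43 - 12q + q^2; min AVC = €7 at q = 6. Since P = €142 ≥ min AVC, the firm produces.
With MC = 43 - 24q + 3q^2, P = MC on the upward-sloping part at q* = 11.
TR = 142·11 = 1562. TC = 1346 + 352 = 1698. Profit = 1562 − 1698 = -€136.
Shutting down would mean losing the fixed cost of €1346, so operating at a loss of €136 is better by €1210.

Profit = -€136 at q = 11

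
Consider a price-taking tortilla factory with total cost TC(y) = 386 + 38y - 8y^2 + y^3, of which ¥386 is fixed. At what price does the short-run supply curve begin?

¥22 per unit

Short-run supply begins at min AVC. From VC = 38y - 8y^2 + y^3, AVC = 38 - 8y + y^2.
At the minimum of AVC, MC = AVC. MC = 38 - 16y + 3y^2; setting MC = AVC gives 2y^2 - 8y = 0, so y = 4. min AVC = 22.
For P < ¥22 the firm produces nothing.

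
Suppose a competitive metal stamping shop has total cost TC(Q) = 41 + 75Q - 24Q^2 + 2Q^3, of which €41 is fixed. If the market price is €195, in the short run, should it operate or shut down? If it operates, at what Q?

Variable cost is VC = 75Q - 24Q^2 + 2Q^3, so AVC = VC/Q = 75 - 24Q + 2Q^2 and MC = dTC/dQ = 75 - 48Q + 6Q^2.
AVC is minimized where dAVC/dQ = -24 + 4Q = 0, at Q = 6; min AVC = 75 - 24·6 + 2·6^2 = €3.
Because €195 ≥ €3, revenue can cover variable cost; the firm operates.
Solving P = MC: -120 - 48Q + 6Q^2 = 0 ⇒ Q = -2 or 10. On the upward-sloping branch, Q* = 10.
Check: AVC at Q = 10 is €35 ≤ P, so revenue covers variable cost.
Profit = P·Q − TC = 195·10 − 391 = €1559.

Produce at Q = 10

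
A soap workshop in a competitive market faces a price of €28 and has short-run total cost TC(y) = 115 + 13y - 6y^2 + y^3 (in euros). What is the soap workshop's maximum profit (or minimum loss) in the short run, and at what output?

Profit = -€15 at y = 5

AVC = 13 - 6y + y^2 has its minimum €4 at y = 3; price €28 clears that bar, so the firm operates.
MC = 13 - 12y + 3y^2. Setting P = MC and taking the root on the rising branch gives y* = 5.
TR = 28·5 = 140. TC = 115 + 40 = 155. Profit = 140 − 155 = -€15.
Shutting down would mean losing the fixed cost of €115, so operating at a loss of €15 is better by €100.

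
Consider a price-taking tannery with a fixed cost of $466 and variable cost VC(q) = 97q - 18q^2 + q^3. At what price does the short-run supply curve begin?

The firm shuts down when price falls below the minimum of average variable cost. AVC = VC/q = 97 - 18q + q^2.
At the minimum of AVC, MC = AVC. MC = 97 - 36q + 3q^2; setting MC = AVC gives 2q^2 - 18q = 0, so q = 9. min AVC = 16.
So the shutdown price is $16.

$16 per unit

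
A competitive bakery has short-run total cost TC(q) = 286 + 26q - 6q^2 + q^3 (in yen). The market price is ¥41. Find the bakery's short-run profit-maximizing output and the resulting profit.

AVC = 26 - 6q + q^2; min AVC = ¥17 at q = 3. Since P = ¥41 ≥ min AVC, the firm produces.
MC = 26 - 12q + 3q^2. Setting P = MC and taking the root on the rising branch gives q* = 5.
TR = 41·5 = 205. TC = 286 + 105 = 391. Profit = 205 − 391 = -¥186.
By producing, the firm covers all variable cost plus ¥100 of fixed cost; shutting down would lose the full ¥286.

Profit = -¥186 at q = 5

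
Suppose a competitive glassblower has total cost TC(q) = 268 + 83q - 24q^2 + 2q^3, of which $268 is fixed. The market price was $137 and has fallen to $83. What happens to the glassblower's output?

AVC = 83 - 24q + 2q^2, minimized at q = 6 where min AVC = $11. MC = 83 - 48q + 6q^2.
At P = $137 ≥ min AVC, set P = MC on the rising branch: q = 9.
At P = $83 ≥ min AVC, set P = MC: q = 8. The firm stays open but cuts output.

Output falls from 9 to 8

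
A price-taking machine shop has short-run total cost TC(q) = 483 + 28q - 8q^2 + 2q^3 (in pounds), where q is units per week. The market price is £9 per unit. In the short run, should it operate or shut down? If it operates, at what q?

From TC, MC = TC'(q) = 28 - 16q + 6q^2 and AVC = VC/q = 28 - 8q + 2q^2.
AVC hits its minimum where MC = AVC, at q = 2, giving min AVC = 28 - 8·2 + 2·2^2 = £20.
Since P = £9 < min AVC = £20, price fails to cover variable cost at any output.
Shutting down limits the loss to fixed cost, £483.

Shut down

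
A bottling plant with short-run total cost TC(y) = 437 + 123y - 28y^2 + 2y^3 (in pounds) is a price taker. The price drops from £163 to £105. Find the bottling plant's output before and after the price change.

MC = 123 - 56y + 6y^2; the shutdown threshold is min AVC = £25 (at y = 7).
At P = £163 ≥ min AVC, set P = MC on the rising branch: y = 10.
At P = £105 ≥ min AVC, set P = MC: y = 9. The firm stays open but cuts output.

Output falls from 10 to 9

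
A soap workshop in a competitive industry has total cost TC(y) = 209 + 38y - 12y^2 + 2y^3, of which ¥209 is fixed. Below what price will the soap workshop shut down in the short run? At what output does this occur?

¥20 per unit, at y = 3

The shutdown price is the minimum of AVC. VC = 38y - 12y^2 + 2y^3, so AVC = 38 - 12y + 2y^2.
dAVC/dy = -12 + 4y = 0 gives y = 3. min AVC = 38 - 12·3 + 2·3^2 = 20.
For P < ¥20 the firm produces nothing.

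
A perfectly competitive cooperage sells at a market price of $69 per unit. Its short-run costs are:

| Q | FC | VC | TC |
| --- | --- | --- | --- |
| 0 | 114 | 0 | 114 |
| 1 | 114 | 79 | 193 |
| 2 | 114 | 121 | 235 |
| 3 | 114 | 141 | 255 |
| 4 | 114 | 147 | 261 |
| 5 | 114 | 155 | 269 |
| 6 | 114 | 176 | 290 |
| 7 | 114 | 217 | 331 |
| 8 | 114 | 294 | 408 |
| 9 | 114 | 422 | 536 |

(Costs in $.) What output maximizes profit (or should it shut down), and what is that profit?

Compute π = P·Q − TC at each output: Q=0: -114; Q=1: -124; Q=2: -97; Q=3: -48; Q=4: 15; Q=5: 76; Q=6: 124; Q=7: 152; Q=8: 144; Q=9: 85.
Profit is maximized at Q = 7. AVC there is 217/7 = $31 ≤ P, so producing beats shutting down (which would give -$114).

Q = 7; profit = $152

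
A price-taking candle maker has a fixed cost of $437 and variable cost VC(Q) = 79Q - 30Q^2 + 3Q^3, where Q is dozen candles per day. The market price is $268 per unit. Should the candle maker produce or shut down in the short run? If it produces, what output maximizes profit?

From TC, MC = TC'(Q) = 79 - 60Q + 9Q^2 and AVC = VC/Q = 79 - 30Q + 3Q^2.
AVC is minimized where dAVC/dQ = -30 + 6Q = 0, at Q = 5; min AVC = 79 - 30·5 + 3·5^2 = $4.
P = $268 exceeds min AVC = $4, so the firm stays open.
Set P = MC: 268 = 79 - 60Q + 9Q^2 → -189 - 60Q + 9Q^2 = 0. The roots are Q = -7/3 and Q = 9; the profit-maximizing output is on the rising part of MC, so Q* = 9.
Check: AVC at Q = 9 is $52 ≤ P, so revenue covers variable cost.
Profit = P·Q − TC = 268·9 − 905 = $1507.

Produce at Q = 9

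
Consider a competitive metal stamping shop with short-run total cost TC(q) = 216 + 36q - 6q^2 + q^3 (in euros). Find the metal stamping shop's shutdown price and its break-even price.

Shutdown price = €27; break-even price = €72

Shutdown price = min AVC. AVC = 36 - 6q + q^2, with vertex at q = 3 and minimum €27.
ATC = 216/q + 36 - 6q + q^2. Setting dATC/dq = −216/q^2 − 6 + 2q = 0 gives q = 6 (since 2·6^3 − 6·6^2 = 216).
min ATC = 216/6 + 36 − 6·6 + 6^2 = €72. That is the break-even price.
For €27 ≤ P < €72 the firm produces at a loss; below €27 it shuts down.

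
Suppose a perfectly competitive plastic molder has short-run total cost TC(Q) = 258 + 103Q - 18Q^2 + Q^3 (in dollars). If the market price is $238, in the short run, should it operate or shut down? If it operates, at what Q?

Produce at Q = 15

Strip out fixed cost: VC = 103Q - 18Q^2 + Q^3. Then AVC = 103 - 18Q + Q^2 and MC = 103 - 36Q + 3Q^2.
AVC is minimized where dAVC/dQ = -18 + 2Q = 0, at Q = 9; min AVC = 103 - 18·9 + 9^2 = $22.
P = $238 exceeds min AVC = $22, so the firm stays open.
Solving P = MC: -135 - 36Q + 3Q^2 = 0 ⇒ Q = -3 or 15. On the upward-sloping branch, Q* = 15.
Check: AVC at Q = 15 is $58 ≤ P, so revenue covers variable cost.
Profit = P·Q − TC = 238·15 − 1128 = $2442.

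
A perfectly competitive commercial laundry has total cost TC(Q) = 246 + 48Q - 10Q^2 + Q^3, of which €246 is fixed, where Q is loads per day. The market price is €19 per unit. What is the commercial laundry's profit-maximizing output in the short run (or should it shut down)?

Shut down

From TC, MC = TC'(Q) = 48 - 20Q + 3Q^2 and AVC = VC/Q = 48 - 10Q + Q^2.
AVC is minimized where dAVC/dQ = -10 + 2Q = 0, at Q = 5; min AVC = 48 - 10·5 + 5^2 = €23.
With P < min AVC (€19 < €23), every unit sold adds to the loss.
Shutting down limits the loss to fixed cost, €246.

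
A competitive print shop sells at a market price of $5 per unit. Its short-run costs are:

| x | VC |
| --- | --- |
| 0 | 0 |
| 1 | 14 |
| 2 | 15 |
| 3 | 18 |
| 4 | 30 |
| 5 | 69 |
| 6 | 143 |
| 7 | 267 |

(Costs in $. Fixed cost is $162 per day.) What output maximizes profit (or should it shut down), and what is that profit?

Tabulate TR − TC: x=0: -162; x=1: -171; x=2: -167; x=3: -165; x=4: -172; x=5: -206; x=6: -275; x=7: -394.
Profit is highest at x = 0. Equivalently, the lowest AVC in the table is 18/3 ≈ $6 at x = 3, and P = $5 falls below it — price never covers variable cost, so the firm shuts down and loses only its fixed cost.

x = 0 (shut down); profit = -$162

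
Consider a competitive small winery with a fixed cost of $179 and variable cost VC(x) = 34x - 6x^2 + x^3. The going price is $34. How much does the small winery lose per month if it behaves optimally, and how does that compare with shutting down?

Profit = -$147 at x = 4

AVC = 34 - 6x + x^2 has its minimum $25 at x = 3; price $34 clears that bar, so the firm operates.
MC = 34 - 12x + 3x^2. Setting P = MC and taking the root on the rising branch gives x* = 4.
TR = 34·4 = 136. TC = 179 + 104 = 283. Profit = 136 − 283 = -$147.
By producing, the firm covers all variable cost plus $32 of fixed cost; shutting down would lose the full $179.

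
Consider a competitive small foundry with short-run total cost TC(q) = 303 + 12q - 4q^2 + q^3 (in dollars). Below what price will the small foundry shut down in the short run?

$8 per unit

The firm shuts down when price falls below the minimum of average variable cost. AVC = VC/q = 12 - 4q + q^2.
At the minimum of AVC, MC = AVC. MC = 12 - 8q + 3q^2; setting MC = AVC gives 2q^2 - 4q = 0, so q = 2. min AVC = 8.
So the shutdown price is $8.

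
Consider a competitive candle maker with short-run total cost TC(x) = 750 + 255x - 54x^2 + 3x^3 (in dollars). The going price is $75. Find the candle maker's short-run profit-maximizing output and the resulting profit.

Profit = -$150 at x = 10

AVC = 255 - 54x + 3x^2; min AVC = $12 at x = 9. Since P = $75 ≥ min AVC, the firm produces.
MC = 255 - 108x + 9x^2. Setting P = MC and taking the root on the rising branch gives x* = 10.
TR = 75·10 = 750. TC = 750 + 150 = 900. Profit = 750 − 900 = -$150.
Shutting down would mean losing the fixed cost of $750, so operating at a loss of $150 is better by $600.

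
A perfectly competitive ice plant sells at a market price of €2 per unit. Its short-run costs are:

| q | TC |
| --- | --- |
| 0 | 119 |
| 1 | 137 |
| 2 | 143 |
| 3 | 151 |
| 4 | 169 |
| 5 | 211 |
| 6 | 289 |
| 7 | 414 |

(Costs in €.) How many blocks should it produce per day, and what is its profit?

q = 0 (shut down); profit = -€119

Compute π = P·q − TC at each output: q=0: -119; q=1: -135; q=2: -139; q=3: -145; q=4: -161; q=5: -201; q=6: -277; q=7: -400.
Profit is highest at q = 0. Equivalently, the lowest AVC in the table is 32/3 ≈ €10.67 at q = 3, and P = €2 falls below it — price never covers variable cost, so the firm shuts down and loses only its fixed cost.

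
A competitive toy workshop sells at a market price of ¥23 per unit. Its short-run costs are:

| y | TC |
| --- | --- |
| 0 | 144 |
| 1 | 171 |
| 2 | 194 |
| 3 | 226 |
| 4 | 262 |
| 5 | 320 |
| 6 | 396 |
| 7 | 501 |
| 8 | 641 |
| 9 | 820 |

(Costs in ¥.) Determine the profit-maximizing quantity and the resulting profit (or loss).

Profit at each row (π = 23y − TC): y=0: -144; y=1: -148; y=2: -148; y=3: -157; y=4: -170; y=5: -205; y=6: -258; y=7: -340; y=8: -457; y=9: -613.
Profit is highest at y = 0. Equivalently, the lowest AVC in the table is 50/2 ≈ ¥25 at y = 2, and P = ¥23 falls below it — price never covers variable cost, so the firm shuts down and loses only its fixed cost.

y = 0 (shut down); profit = -¥144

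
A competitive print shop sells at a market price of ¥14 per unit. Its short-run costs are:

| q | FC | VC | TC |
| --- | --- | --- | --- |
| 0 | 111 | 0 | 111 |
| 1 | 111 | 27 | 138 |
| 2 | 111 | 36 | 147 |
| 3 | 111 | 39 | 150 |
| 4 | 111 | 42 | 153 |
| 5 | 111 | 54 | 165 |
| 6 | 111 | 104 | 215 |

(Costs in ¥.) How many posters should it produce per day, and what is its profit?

q = 5; profit = -¥95

Tabulate TR − TC: q=0: -111; q=1: -124; q=2: -119; q=3: -108; q=4: -97; q=5: -95; q=6: -131.
Profit is maximized at q = 5. AVC there is 54/5 = ¥10.80 ≤ P, so producing beats shutting down (which would give -¥111).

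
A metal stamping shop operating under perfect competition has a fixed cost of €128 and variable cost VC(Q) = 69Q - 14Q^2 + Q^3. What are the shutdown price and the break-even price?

Shutdown price = min AVC. AVC = 69 - 14Q + Q^2, with vertex at Q = 7 and minimum €20.
ATC = 128/Q + 69 - 14Q + Q^2. Setting dATC/dQ = −128/Q^2 − 14 + 2Q = 0 gives Q = 8 (since 2·8^3 − 14·8^2 = 128).
min ATC = 128/8 + 69 − 14·8 + 8^2 = €37. That is the break-even price.
Between these two prices the firm operates at a loss; above €37 it earns a profit.

Shutdown price = €20; break-even price = €37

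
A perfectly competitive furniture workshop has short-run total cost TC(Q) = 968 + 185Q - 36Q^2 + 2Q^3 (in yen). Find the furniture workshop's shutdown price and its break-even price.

Shutdown price = ¥23; break-even price = ¥119

AVC = 185 - 36Q + 2Q^2; minimized at Q = 9, giving min AVC = ¥23. That is the shutdown price.
ATC = 968/Q + 185 - 36Q + 2Q^2. Setting dATC/dQ = −968/Q^2 − 36 + 4Q = 0 gives Q = 11 (since 4·11^3 − 36·11^2 = 968).
min ATC = 968/11 + 185 − 36·11 + 2·11^2 = ¥119. That is the break-even price.
For ¥23 ≤ P < ¥119 the firm produces at a loss; below ¥23 it shuts down.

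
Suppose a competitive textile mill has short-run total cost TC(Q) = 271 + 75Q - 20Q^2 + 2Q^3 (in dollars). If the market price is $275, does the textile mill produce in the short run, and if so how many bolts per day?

Produce at Q = 10

Strip out fixed cost: VC = 75Q - 20Q^2 + 2Q^3. Then AVC = 75 - 20Q + 2Q^2 and MC = 75 - 40Q + 6Q^2.
The AVC parabola has its vertex at Q = 20/4 = 5, where AVC = 75 - 20·5 + 2·5^2 = $25.
Since P = $275 ≥ min AVC = $25, price covers variable cost and the firm should produce.
Set P = MC: 275 = 75 - 40Q + 6Q^2 → -200 - 40Q + 6Q^2 = 0. The roots are Q = -10/3 and Q = 10; the profit-maximizing output is on the rising part of MC, so Q* = 10.
Check: AVC at Q = 10 is $75 ≤ P, so revenue covers variable cost.
Profit = P·Q − TC = 275·10 − 1021 = $1729.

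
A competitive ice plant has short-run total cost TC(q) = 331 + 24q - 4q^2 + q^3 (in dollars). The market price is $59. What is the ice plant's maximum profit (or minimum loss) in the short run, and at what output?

AVC = 24 - 4q + q^2; min AVC = $20 at q = 2. Since P = $59 ≥ min AVC, the firm produces.
With MC = 24 - 8q + 3q^2, P = MC on the upward-sloping part at q* = 5.
TR = 59·5 = 295. TC = 331 + 145 = 476. Profit = 295 − 476 = -$181.
That loss of $181 beats the $331 the firm would lose by shutting down; producing recovers $150 of fixed cost.

Profit = -$181 at q = 5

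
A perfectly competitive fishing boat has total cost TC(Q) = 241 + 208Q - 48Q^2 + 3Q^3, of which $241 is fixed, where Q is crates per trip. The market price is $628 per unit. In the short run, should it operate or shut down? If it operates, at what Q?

Strip out fixed cost: VC = 208Q - 48Q^2 + 3Q^3. Then AVC = 208 - 48Q + 3Q^2 and MC = 208 - 96Q + 9Q^2.
AVC hits its minimum where MC = AVC, at Q = 8, giving min AVC = 208 - 48·8 + 3·8^2 = $16.
Since P = $628 ≥ min AVC = $16, price covers variable cost and the firm should produce.
Set P = MC: 628 = 208 - 96Q + 9Q^2 → -420 - 96Q + 9Q^2 = 0. The roots are Q = -10/3 and Q = 14; the profit-maximizing output is on the rising part of MC, so Q* = 14.
Check: AVC at Q = 14 is $124 ≤ P, so revenue covers variable cost.
Profit = P·Q − TC = 628·14 − 1977 = $6815.

Produce at Q = 14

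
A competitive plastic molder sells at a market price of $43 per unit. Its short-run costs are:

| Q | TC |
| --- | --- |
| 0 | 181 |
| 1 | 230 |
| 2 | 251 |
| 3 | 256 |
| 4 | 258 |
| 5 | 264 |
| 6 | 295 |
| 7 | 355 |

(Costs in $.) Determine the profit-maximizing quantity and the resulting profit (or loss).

Q = 6; profit = -$37

Profit at each row (π = 43Q − TC): Q=0: -181; Q=1: -187; Q=2: -165; Q=3: -127; Q=4: -86; Q=5: -49; Q=6: -37; Q=7: -54.
Profit is maximized at Q = 6. AVC there is 114/6 = $19 ≤ P, so producing beats shutting down (which would give -$181).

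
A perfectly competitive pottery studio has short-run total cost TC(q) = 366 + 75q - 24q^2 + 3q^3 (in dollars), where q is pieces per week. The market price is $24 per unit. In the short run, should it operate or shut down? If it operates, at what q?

From TC, MC = TC'(q) = 75 - 48q + 9q^2 and AVC = VC/q = 75 - 24q + 3q^2.
AVC is minimized where dAVC/dq = -24 + 6q = 0, at q = 4; min AVC = 75 - 24·4 + 3·4^2 = $27.
P = $24 lies below min AVC = $27; no output level covers variable cost.
The firm minimizes its loss by shutting down and losing only its fixed cost of $366.

Shut down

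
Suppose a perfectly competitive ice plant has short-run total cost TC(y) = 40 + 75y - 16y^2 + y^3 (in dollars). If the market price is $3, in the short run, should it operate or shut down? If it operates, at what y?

Strip out fixed cost: VC = 75y - 16y^2 + y^3. Then AVC = 75 - 16y + y^2 and MC = 75 - 32y + 3y^2.
AVC hits its minimum where MC = AVC, at y = 8, giving min AVC = 75 - 16·8 + 8^2 = $11.
Since P = $3 < min AVC = $11, price fails to cover variable cost at any output.
Shutting down limits the loss to fixed cost, $40.

Shut down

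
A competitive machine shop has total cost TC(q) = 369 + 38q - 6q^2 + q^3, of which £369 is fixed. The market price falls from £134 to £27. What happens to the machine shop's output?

Output falls from 8 to 0 (the firm shuts down)

AVC = 38 - 6q + q^2, minimized at q = 3 where min AVC = £29. MC = 38 - 12q + 3q^2.
At P = £134 ≥ min AVC, set P = MC on the rising branch: q = 8.
At P = £27 < min AVC = £29, price no longer covers variable cost at any output, so the firm shuts down: q = 0.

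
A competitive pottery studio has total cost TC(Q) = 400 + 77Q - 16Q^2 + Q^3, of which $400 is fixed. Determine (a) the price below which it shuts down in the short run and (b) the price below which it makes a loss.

Shutdown price = $13; break-even price = $57

Shutdown price = min AVC. AVC = 77 - 16Q + Q^2, with vertex at Q = 8 and minimum $13.
ATC = 400/Q + 77 - 16Q + Q^2. Setting dATC/dQ = −400/Q^2 − 16 + 2Q = 0 gives Q = 10 (since 2·10^3 − 16·10^2 = 400).
min ATC = 400/10 + 77 − 16·10 + 10^2 = $57. That is the break-even price.
For $13 ≤ P < $57 the firm produces at a loss; below $13 it shuts down.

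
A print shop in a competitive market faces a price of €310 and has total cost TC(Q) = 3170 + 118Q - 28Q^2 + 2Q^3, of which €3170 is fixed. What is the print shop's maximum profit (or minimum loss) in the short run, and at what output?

Profit = -€290 at Q = 12

AVC = 118 - 28Q + 2Q^2 has its minimum €20 at Q = 7; price €310 clears that bar, so the firm operates.
MC = 118 - 56Q + 6Q^2. Setting P = MC and taking the root on the rising branch gives Q* = 12.
TR = 310·12 = 3720. TC = 3170 + 840 = 4010. Profit = 3720 − 4010 = -€290.
That loss of €290 beats the €3170 the firm would lose by shutting down; producing recovers €2880 of fixed cost.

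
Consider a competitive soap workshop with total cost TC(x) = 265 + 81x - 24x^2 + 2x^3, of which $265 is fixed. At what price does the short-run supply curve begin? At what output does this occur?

The firm shuts down when price falls below the minimum of average variable cost. AVC = VC/x = 81 - 24x + 2x^2.
At the minimum of AVC, MC = AVC. MC = 81 - 48x + 6x^2; setting MC = AVC gives 4x^2 - 24x = 0, so x = 6. min AVC = 9.
The firm shuts down for any P below $9.

$9 per unit, at x = 6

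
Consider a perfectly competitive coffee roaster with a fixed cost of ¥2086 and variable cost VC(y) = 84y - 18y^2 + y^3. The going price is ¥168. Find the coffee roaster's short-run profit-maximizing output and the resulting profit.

Profit = -¥126 at y = 14

AVC = 84 - 18y + y^2; min AVC = ¥3 at y = 9. Since P = ¥168 ≥ min AVC, the firm produces.
MC = 84 - 36y + 3y^2. Setting P = MC and taking the root on the rising branch gives y* = 14.
TR = 168·14 = 2352. TC = 2086 + 392 = 2478. Profit = 2352 − 2478 = -¥126.
By producing, the firm covers all variable cost plus ¥1960 of fixed cost; shutting down would lose the full ¥2086.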